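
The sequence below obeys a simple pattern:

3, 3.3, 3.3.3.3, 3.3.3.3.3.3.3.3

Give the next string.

3.3.3.3.3.3.3.3.3.3.3.3.3.3.3.3

Every step duplicates the string with '.' between the halves.
So the next term is two copies of 3.3.3.3.3.3.3.3 with '.' between the halves.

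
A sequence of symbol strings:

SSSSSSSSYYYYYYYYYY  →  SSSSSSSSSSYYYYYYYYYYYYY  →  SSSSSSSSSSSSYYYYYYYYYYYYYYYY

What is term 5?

SSSSSSSSSSSSSSSSYYYYYYYYYYYYYYYYYYYYYY

The n-th term is 2n+2 S's then 3n+1 Y's, where the shown terms are n = 3, 4, 5.
Setting n = 7 gives 16, 22 characters in each block.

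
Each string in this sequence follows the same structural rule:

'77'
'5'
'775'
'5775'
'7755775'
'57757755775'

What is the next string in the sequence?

From term 3 onward, concatenate the second-to-last term with the last: 77·5 = 775, 5·775 = 5775, …
Continuing: 7755775 · 57757755775 gives term 7.

775577557757755775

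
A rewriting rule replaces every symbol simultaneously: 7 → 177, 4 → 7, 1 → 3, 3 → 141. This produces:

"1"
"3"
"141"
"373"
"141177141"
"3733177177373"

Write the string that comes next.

Applying the rule to each of the 13 symbols of 3733177177373 gives the pieces 141 177 141 141 3 177 177 3 177 177 141 177 141, which concatenate to the answer.

14117714114131771773177177141177141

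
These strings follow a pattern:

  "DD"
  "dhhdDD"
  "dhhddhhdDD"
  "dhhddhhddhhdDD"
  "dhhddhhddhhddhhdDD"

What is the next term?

The strings grow by a fixed prefix dhhd each time.
So the next term is dhhd·dhhddhhddhhddhhdDD.

dhhddhhddhhddhhddhhdDD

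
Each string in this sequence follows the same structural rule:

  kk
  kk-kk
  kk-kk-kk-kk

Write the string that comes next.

s(k+1) = s(k)·-·s(k) — each term doubles the last with '-' between the halves.
Doubling kk-kk-kk-kk with '-' between the halves:

kk-kk-kk-kk-kk-kk-kk-kk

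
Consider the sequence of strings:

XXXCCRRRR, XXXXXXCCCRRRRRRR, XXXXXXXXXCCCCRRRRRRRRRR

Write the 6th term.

Term n consists of 3n X's, followed by n+1 C's, followed by 3n+1 R's (n = 1, 2, …).
For term 6, n = 6, so the run lengths are 18, 7, 19.

XXXXXXXXXXXXXXXXXXCCCCCCCRRRRRRRRRRRRRRRRRRR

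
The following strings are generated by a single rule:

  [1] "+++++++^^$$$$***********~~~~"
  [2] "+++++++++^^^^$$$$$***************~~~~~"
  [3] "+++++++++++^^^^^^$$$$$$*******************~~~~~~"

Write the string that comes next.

Term n consists of 2n+3 +'s, followed by 2n-2 ^'s, followed by n+2 $'s, followed by 4n+3 *'s, followed by n+2 ~'s, where the shown terms are n = 2, 3, 4.
At n = 5 the blocks have lengths 13, 8, 7, 23, 7.

+++++++++++++^^^^^^^^$$$$$$$***********************~~~~~~~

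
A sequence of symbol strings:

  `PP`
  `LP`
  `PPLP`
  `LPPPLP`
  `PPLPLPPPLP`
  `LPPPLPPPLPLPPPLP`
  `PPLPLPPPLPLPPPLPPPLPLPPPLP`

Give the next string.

Each term (from the third on) is the two preceding terms concatenated in order: term 3 = PP·LP = PPLP.
The next term joins LPPPLPPPLPLPPPLP and PPLPLPPPLPLPPPLPPPLPLPPPLP.

LPPPLPPPLPLPPPLPPPLPLPPPLPLPPPLPPPLPLPPPLP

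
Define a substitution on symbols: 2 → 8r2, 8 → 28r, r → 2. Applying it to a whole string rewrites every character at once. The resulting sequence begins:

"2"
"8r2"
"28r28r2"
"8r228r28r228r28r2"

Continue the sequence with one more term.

φ(8r228r28r228r28r2) expands symbol-by-symbol to 28r 2 8r2 8r2 28r 2 8r2 28r 2 8r2 8r2 28r 2 8r2 28r 2 8r2; joining the 17 pieces gives the next term.

28r28r28r228r28r228r28r28r228r28r228r28r2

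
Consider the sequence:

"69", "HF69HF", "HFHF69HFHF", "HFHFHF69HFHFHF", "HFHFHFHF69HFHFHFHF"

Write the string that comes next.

HFHFHFHFHF69HFHFHFHFHF

Each term wraps the previous one in HF on the left and HF on the right.
So the next term is HF·HFHFHFHF69HFHFHFHF·HF.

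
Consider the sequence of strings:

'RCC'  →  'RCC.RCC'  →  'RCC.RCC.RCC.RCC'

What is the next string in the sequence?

s(k+1) = s(k)·.·s(k) — each term doubles the last with '.' between the halves.
So the next term is two copies of RCC.RCC.RCC.RCC with '.' between the halves.

RCC.RCC.RCC.RCC.RCC.RCC.RCC.RCC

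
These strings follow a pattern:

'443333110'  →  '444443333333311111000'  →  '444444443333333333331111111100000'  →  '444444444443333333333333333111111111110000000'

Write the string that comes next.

444444444444443333333333333333333311111111111111000000000

The n-th term is 3n-1 4's then 4n 3's then 3n-1 1's then 2n-1 0's (n = 1, 2, …).
At n = 5 the blocks have lengths 14, 20, 14, 9.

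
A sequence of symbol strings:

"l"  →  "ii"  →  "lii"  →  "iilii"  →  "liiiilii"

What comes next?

From term 3 onward, concatenate the second-to-last term with the last: l·ii = lii, ii·lii = iilii, …
Continuing: iilii · liiiilii gives term 6.

iiliiliiiilii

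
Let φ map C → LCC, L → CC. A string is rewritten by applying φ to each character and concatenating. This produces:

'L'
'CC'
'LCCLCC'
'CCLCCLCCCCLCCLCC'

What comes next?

LCCLCCCCLCCLCCCCLCCLCCLCCLCCCCLCCLCCCCLCCLCC

Replace each of the 16 characters of CCLCCLCCCCLCCLCC in place — LCC LCC CC LCC LCC CC LCC LCC LCC LCC CC LCC LCC CC LCC LCC — and concatenate.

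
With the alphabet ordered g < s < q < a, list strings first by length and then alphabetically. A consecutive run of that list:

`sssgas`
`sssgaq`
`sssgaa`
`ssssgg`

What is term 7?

Continuing the enumeration 3 steps past ssssgg: ssssgg → ssssgs → ssssgq → (answer).

ssssga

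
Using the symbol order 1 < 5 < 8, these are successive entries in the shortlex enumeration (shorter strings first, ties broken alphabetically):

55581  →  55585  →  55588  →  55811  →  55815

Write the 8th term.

55855

Advancing 3 positions from 55815 through 55815 → 55818 → 55851 reaches term 8.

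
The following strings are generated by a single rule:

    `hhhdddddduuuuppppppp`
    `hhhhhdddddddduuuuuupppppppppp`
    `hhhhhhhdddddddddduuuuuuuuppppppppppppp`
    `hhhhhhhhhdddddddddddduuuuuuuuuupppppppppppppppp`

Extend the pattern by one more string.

Term n consists of 2n-1 h's, followed by 2n+2 d's, followed by 2n u's, followed by 3n+1 p's, where the shown terms are n = 2, 3, 4, 5.
Setting n = 6 gives 11, 14, 12, 19 characters in each block.

hhhhhhhhhhhdddddddddddddduuuuuuuuuuuuppppppppppppppppppp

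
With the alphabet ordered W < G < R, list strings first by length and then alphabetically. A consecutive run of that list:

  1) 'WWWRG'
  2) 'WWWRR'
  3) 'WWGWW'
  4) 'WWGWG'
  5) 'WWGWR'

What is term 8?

Stepping forward 3 times from WWGWR: WWGWR → WWGGW → WWGGG, then the target.

WWGGR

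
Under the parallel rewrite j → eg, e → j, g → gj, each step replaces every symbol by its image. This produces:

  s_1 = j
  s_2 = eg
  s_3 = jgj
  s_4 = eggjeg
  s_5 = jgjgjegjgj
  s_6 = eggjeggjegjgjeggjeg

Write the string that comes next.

Replace each of the 19 characters of eggjeggjegjgjeggjeg in place — j gj gj eg j gj gj eg j gj eg gj eg j gj gj eg j gj — and concatenate.

jgjgjegjgjgjegjgjeggjegjgjgjegjgj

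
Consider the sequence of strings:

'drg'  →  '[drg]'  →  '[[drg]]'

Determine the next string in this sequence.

Every step adds [ to the front and ] to the end of the previous string.
Applying this once more to [[drg]]:

[[[drg]]]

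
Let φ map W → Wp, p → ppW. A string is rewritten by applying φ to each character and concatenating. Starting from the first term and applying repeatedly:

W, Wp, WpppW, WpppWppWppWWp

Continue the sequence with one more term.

WpppWppWppWWpppWppWWpppWppWWpWpppW

Applying the rule to each of the 13 symbols of WpppWppWppWWp gives the pieces Wp ppW ppW ppW Wp ppW ppW Wp ppW ppW Wp Wp ppW, which concatenate to the answer.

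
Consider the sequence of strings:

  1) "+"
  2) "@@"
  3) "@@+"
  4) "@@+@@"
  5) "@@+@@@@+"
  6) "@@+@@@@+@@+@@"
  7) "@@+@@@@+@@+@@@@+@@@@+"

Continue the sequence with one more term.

Each term (from the third on) is the previous term followed by the one before it: term 3 = @@·+ = @@+.
The next term joins @@+@@@@+@@+@@@@+@@@@+ and @@+@@@@+@@+@@.

@@+@@@@+@@+@@@@+@@@@+@@+@@@@+@@+@@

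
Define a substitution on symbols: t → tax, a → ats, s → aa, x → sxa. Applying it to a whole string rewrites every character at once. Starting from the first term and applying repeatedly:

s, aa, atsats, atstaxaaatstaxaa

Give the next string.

φ(atstaxaaatstaxaa) expands symbol-by-symbol to ats tax aa tax ats sxa ats ats ats tax aa tax ats sxa ats ats; joining the 16 pieces gives the next term.

atstaxaataxatssxaatsatsatstaxaataxatssxaatsats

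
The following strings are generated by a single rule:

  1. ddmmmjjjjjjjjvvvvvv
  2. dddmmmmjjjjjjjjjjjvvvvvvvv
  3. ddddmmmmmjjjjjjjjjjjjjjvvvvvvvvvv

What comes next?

dddddmmmmmmjjjjjjjjjjjjjjjjjvvvvvvvvvvvv

Reading off run lengths: d runs 2, 3, 4; m runs 3, 4, 5; j runs 8, 11, 14; v runs 6, 8, 10 — each is linear in n, where the shown terms are n = 2, 3, 4.
For the next term, n = 5, so the run lengths are 5, 6, 17, 12.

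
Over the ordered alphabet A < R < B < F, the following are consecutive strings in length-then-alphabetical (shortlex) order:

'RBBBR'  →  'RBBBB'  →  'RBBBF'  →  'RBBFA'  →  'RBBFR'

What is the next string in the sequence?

RBBFB

The successor of RBBFR increments the rightmost position that isn't already F and resets every position after it to A.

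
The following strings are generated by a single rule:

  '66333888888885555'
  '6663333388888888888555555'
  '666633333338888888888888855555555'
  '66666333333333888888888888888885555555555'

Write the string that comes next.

6666663333333333388888888888888888888555555555555

The n-th term is n 6's then 2n-1 3's then 3n+2 8's then 2n 5's, where the shown terms are n = 2, 3, 4, 5.
For the next term, n = 6, so the run lengths are 6, 11, 20, 12.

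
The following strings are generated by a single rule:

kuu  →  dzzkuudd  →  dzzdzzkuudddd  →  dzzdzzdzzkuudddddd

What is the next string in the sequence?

dzzdzzdzzdzzkuudddddddd

Each term wraps the previous one in dzz on the left and dd on the right.
So the next term is dzz·dzzdzzdzzkuudddddd·dd.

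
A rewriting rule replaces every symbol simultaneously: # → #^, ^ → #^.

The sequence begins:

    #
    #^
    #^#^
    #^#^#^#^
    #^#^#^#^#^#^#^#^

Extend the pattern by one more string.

Replace each of the 16 characters of #^#^#^#^#^#^#^#^ in place — #^ #^ #^ #^ #^ #^ #^ #^ #^ #^ #^ #^ #^ #^ #^ #^ — and concatenate.

#^#^#^#^#^#^#^#^#^#^#^#^#^#^#^#^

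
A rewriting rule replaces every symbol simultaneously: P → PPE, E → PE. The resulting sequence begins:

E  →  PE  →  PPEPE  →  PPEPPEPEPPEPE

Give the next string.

Rewriting the 13 symbols of PPEPPEPEPPEPE one by one yields PPE PPE PE PPE PPE PE PPE PE PPE PPE PE PPE PE; concatenated:

PPEPPEPEPPEPPEPEPPEPEPPEPPEPEPPEPE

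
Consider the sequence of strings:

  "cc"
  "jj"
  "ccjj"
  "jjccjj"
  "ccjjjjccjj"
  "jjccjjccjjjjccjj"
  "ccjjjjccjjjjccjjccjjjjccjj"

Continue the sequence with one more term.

jjccjjccjjjjccjjccjjjjccjjjjccjjccjjjjccjj

Each term (from the third on) is the two preceding terms concatenated in order: term 3 = cc·jj = ccjj.
Continuing: jjccjjccjjjjccjj · ccjjjjccjjjjccjjccjjjjccjj gives term 8.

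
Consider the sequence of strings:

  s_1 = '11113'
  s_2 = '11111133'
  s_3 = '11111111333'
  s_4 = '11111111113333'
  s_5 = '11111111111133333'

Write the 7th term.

Term n consists of 2n 1's, followed by n-1 3's, where the shown terms are n = 2, 3, 4, 5, 6.
For term 7, n = 8, so the run lengths are 16, 7.

11111111111111113333333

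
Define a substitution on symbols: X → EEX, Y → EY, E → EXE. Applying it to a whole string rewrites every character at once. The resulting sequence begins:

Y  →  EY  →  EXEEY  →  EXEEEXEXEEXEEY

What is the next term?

φ(EXEEEXEXEEXEEY) expands symbol-by-symbol to EXE EEX EXE EXE EXE EEX EXE EEX EXE EXE EEX EXE EXE EY; joining the 14 pieces gives the next term.

EXEEEXEXEEXEEXEEEXEXEEEXEXEEXEEEXEXEEXEEY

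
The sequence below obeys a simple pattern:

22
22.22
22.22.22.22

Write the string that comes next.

Each string is two copies of the previous one joined by '.'.
So the next term is two copies of 22.22.22.22 with '.' between the halves.

22.22.22.22.22.22.22.22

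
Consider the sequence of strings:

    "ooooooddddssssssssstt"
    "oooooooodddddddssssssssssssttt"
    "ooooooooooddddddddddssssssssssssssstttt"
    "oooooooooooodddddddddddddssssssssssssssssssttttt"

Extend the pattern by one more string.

ooooooooooooooddddddddddddddddssssssssssssssssssssstttttt

Reading off run lengths: o runs 6, 8, 10, 12; d runs 4, 7, 10, 13; s runs 9, 12, 15, 18; t runs 2, 3, 4, 5 — each is linear in n, where the shown terms are n = 2, 3, 4, 5.
For the next term, n = 6, so the run lengths are 14, 16, 21, 6.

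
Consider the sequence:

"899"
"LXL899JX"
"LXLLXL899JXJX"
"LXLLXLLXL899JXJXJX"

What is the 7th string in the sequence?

Every step adds LXL to the front and JX to the end of the previous string.
From LXLLXLLXL899JXJXJX, 3 further steps: LXLLXLLXL899JXJXJX → LXLLXLLXLLXL899JXJXJXJX → LXLLXLLXLLXLLXL899JXJXJXJXJX → (answer).

LXLLXLLXLLXLLXLLXL899JXJXJXJXJXJX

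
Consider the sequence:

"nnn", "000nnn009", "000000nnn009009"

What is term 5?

000000000000nnn009009009009

Each term wraps the previous one in 000 on the left and 009 on the right.
From 000000nnn009009, 2 further steps: 000000nnn009009 → 000000000nnn009009009 → (answer).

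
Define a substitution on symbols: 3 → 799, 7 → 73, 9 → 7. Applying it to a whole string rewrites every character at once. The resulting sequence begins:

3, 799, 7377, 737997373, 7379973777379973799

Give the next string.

Replace each of the 19 characters of 7379973777379973799 in place — 73 799 73 7 7 73 799 73 73 73 799 73 7 7 73 799 73 7 7 — and concatenate.

737997377737997373737997377737997377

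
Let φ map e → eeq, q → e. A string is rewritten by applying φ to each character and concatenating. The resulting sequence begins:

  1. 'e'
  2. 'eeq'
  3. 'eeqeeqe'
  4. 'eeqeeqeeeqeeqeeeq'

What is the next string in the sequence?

Rewriting the 17 symbols of eeqeeqeeeqeeqeeeq one by one yields eeq eeq e eeq eeq e eeq eeq eeq e eeq eeq e eeq eeq eeq e; concatenated:

eeqeeqeeeqeeqeeeqeeqeeqeeeqeeqeeeqeeqeeqe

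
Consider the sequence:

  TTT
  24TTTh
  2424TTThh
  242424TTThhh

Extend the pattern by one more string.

24242424TTThhhh

s(k+1) = 24·s(k)·h, so each term gains 24 as a prefix and h as a suffix.
So the next term is 24·242424TTThhh·h.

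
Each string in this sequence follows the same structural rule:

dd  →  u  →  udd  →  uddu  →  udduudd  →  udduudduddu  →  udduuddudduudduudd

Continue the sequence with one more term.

Each term (from the third on) is the previous term followed by the one before it: term 3 = u·dd = udd.
The next term joins udduuddudduudduudd and udduudduddu.

udduuddudduudduuddudduudduddu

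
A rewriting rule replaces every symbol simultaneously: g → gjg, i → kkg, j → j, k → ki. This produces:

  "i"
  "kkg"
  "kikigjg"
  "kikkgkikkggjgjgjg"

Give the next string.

φ(kikkgkikkggjgjgjg) expands symbol-by-symbol to ki kkg ki ki gjg ki kkg ki ki gjg gjg j gjg j gjg j gjg; joining the 17 pieces gives the next term.

kikkgkikigjgkikkgkikigjggjgjgjgjgjgjgjg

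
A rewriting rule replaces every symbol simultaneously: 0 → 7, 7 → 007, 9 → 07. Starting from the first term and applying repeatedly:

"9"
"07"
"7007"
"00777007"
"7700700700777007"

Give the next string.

Applying the rule to each of the 16 symbols of 7700700700777007 gives the pieces 007 007 7 7 007 7 7 007 7 7 007 007 007 7 7 007, which concatenate to the answer.

00700777007770077700700700777007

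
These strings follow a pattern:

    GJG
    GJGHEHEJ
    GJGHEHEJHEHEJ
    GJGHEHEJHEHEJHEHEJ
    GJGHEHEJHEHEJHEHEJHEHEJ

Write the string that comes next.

GJGHEHEJHEHEJHEHEJHEHEJHEHEJ

Each term is the previous one with HEHEJ appended.
So the next term is GJGHEHEJHEHEJHEHEJHEHEJ·HEHEJ.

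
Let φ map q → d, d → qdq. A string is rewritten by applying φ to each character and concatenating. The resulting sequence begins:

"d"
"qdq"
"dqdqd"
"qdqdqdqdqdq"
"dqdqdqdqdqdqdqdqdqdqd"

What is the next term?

Rewriting the 21 symbols of dqdqdqdqdqdqdqdqdqdqd one by one yields qdq d qdq d qdq d qdq d qdq d qdq d qdq d qdq d qdq d qdq d qdq; concatenated:

qdqdqdqdqdqdqdqdqdqdqdqdqdqdqdqdqdqdqdqdqdq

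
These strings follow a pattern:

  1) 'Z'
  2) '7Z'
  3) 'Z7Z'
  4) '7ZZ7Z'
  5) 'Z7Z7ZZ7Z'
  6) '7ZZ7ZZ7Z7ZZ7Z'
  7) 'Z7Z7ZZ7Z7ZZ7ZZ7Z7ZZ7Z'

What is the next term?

7ZZ7ZZ7Z7ZZ7ZZ7Z7ZZ7Z7ZZ7ZZ7Z7ZZ7Z

Each term (from the third on) is the two preceding terms concatenated in order: term 3 = Z·7Z = Z7Z.
So term 8 is 7ZZ7ZZ7Z7ZZ7Z·Z7Z7ZZ7Z7ZZ7ZZ7Z7ZZ7Z.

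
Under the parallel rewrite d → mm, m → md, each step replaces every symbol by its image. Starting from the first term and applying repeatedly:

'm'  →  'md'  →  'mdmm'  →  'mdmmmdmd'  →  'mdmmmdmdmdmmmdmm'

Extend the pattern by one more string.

Applying the rule to each of the 16 symbols of mdmmmdmdmdmmmdmm gives the pieces md mm md md md mm md mm md mm md md md mm md md, which concatenate to the answer.

mdmmmdmdmdmmmdmmmdmmmdmdmdmmmdmd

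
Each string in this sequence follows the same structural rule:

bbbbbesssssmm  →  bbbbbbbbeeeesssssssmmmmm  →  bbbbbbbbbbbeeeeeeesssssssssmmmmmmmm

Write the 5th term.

The n-th term is 3n+2 b's then 3n-2 e's then 2n+3 s's then 3n-1 m's (n = 1, 2, …).
For term 5, n = 5, so the run lengths are 17, 13, 13, 14.

bbbbbbbbbbbbbbbbbeeeeeeeeeeeeesssssssssssssmmmmmmmmmmmmmm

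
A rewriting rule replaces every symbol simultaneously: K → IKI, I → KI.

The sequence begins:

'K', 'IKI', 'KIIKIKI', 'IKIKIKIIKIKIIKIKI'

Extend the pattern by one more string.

Replace each of the 17 characters of IKIKIKIIKIKIIKIKI in place — KI IKI KI IKI KI IKI KI KI IKI KI IKI KI KI IKI KI IKI KI — and concatenate.

KIIKIKIIKIKIIKIKIKIIKIKIIKIKIKIIKIKIIKIKI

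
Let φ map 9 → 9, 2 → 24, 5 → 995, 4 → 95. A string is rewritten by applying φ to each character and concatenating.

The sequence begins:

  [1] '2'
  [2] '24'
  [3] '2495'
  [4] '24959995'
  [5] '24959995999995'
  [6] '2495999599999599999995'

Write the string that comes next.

24959995999995999999959999999995

φ(2495999599999599999995) expands symbol-by-symbol to 24 95 9 995 9 9 9 995 9 9 9 9 9 995 9 9 9 9 9 9 9 995; joining the 22 pieces gives the next term.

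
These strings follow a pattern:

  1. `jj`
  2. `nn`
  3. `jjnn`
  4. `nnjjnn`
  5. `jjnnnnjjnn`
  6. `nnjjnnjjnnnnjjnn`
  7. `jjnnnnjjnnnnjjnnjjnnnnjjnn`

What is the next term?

nnjjnnjjnnnnjjnnjjnnnnjjnnnnjjnnjjnnnnjjnn

From term 3 onward, concatenate the second-to-last term with the last: jj·nn = jjnn, nn·jjnn = nnjjnn, …
Continuing: nnjjnnjjnnnnjjnn · jjnnnnjjnnnnjjnnjjnnnnjjnn gives term 8.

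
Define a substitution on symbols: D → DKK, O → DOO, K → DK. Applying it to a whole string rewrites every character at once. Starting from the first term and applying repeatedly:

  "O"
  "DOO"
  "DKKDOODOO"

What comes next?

Rewriting each symbol of DKKDOODOO: D→DKK, K→DK, K→DK, D→DKK, O→DOO, O→DOO, D→DKK, O→DOO, O→DOO, which concatenates to DKK DK DK DKK DOO DOO DKK DOO DOO.

DKKDKDKDKKDOODOODKKDOODOO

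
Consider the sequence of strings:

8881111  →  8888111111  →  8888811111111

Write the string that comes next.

8888881111111111

Reading off run lengths: 8 runs 3, 4, 5; 1 runs 4, 6, 8 — each is linear in n, where the shown terms are n = 2, 3, 4.
Setting n = 5 gives 6, 10 characters in each block.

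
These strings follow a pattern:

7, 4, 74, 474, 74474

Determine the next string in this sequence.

This is a Fibonacci-style word recurrence s(k) = s(k−2)·s(k−1): e.g. 7·4 = 74.
The next term joins 474 and 74474.

47474474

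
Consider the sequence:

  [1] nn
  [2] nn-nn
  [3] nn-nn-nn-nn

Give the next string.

s(k+1) = s(k)·-·s(k) — each term doubles the last with '-' between the halves.
One more doubling of nn-nn-nn-nn gives the answer.

nn-nn-nn-nn-nn-nn-nn-nn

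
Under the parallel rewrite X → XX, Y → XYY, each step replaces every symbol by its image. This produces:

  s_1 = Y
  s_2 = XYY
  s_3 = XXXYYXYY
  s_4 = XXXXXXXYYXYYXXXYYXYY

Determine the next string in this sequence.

φ(XXXXXXXYYXYYXXXYYXYY) expands symbol-by-symbol to XX XX XX XX XX XX XX XYY XYY XX XYY XYY XX XX XX XYY XYY XX XYY XYY; joining the 20 pieces gives the next term.

XXXXXXXXXXXXXXXYYXYYXXXYYXYYXXXXXXXYYXYYXXXYYXYY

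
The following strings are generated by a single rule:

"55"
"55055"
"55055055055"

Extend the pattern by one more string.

Every step duplicates the string with '0' between the halves.
One more doubling of 55055055055 gives the answer.

55055055055055055055055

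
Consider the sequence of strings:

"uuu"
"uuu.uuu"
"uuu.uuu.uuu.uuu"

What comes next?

uuu.uuu.uuu.uuu.uuu.uuu.uuu.uuu

s(k+1) = s(k)·.·s(k) — each term doubles the last with '.' between the halves.
So the next term is two copies of uuu.uuu.uuu.uuu with '.' between the halves.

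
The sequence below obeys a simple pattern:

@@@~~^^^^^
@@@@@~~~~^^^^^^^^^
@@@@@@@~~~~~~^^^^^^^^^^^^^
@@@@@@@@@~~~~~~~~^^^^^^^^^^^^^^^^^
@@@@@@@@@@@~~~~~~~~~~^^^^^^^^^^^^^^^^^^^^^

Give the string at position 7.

@@@@@@@@@@@@@@@~~~~~~~~~~~~~~^^^^^^^^^^^^^^^^^^^^^^^^^^^^^

The n-th term is 2n+1 @'s then 2n ~'s then 4n+1 ^'s (n = 1, 2, …).
For term 7, n = 7, so the run lengths are 15, 14, 29.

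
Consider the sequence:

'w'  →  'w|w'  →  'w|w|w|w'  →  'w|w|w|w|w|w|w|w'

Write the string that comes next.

Each string is two copies of the previous one joined by '|'.
So the next term is two copies of w|w|w|w|w|w|w|w with '|' between the halves.

w|w|w|w|w|w|w|w|w|w|w|w|w|w|w|w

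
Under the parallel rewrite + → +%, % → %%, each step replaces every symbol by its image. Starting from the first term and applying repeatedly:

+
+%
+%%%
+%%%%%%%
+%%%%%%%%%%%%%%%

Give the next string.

+%%%%%%%%%%%%%%%%%%%%%%%%%%%%%%%

Applying the rule to each of the 16 symbols of +%%%%%%%%%%%%%%% gives the pieces +% %% %% %% %% %% %% %% %% %% %% %% %% %% %% %%, which concatenate to the answer.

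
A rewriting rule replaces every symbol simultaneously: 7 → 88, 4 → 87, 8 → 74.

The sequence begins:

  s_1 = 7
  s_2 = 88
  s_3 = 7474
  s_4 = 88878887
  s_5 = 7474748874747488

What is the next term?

Rewriting the 16 symbols of 7474748874747488 one by one yields 88 87 88 87 88 87 74 74 88 87 88 87 88 87 74 74; concatenated:

88878887888774748887888788877474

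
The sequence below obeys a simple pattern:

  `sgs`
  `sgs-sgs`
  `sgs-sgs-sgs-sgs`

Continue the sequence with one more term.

Each string is two copies of the previous one joined by '-'.
One more doubling of sgs-sgs-sgs-sgs gives the answer.

sgs-sgs-sgs-sgs-sgs-sgs-sgs-sgs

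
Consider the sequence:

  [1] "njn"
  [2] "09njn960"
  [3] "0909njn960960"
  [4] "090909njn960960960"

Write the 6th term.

Every step adds 09 to the front and 960 to the end of the previous string.
From 090909njn960960960, 2 further steps: 090909njn960960960 → 09090909njn960960960960 → (answer).

0909090909njn960960960960960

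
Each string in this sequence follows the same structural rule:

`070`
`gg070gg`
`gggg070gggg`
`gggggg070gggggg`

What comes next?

Every step adds gg to the front and gg to the end of the previous string.
So the next term is gg·gggggg070gggggg·gg.

gggggggg070gggggggg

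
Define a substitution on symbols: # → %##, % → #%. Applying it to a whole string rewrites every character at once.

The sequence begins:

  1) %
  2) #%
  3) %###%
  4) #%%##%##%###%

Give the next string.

φ(#%%##%##%###%) expands symbol-by-symbol to %## #% #% %## %## #% %## %## #% %## %## %## #%; joining the 13 pieces gives the next term.

%###%#%%##%###%%##%###%%##%##%###%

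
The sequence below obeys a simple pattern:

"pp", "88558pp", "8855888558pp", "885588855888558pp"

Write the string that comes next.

The strings grow by a fixed prefix 88558 each time.
Applying this once more to 885588855888558pp:

88558885588855888558pp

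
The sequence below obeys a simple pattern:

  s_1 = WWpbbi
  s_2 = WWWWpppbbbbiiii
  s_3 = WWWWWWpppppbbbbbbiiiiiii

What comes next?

The n-th term is 2n W's then 2n-1 p's then 2n b's then 3n-2 i's (n = 1, 2, …).
Setting n = 4 gives 8, 7, 8, 10 characters in each block.

WWWWWWWWpppppppbbbbbbbbiiiiiiiiii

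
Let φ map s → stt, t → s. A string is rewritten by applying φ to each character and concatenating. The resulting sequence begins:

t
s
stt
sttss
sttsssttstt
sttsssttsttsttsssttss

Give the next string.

Rewriting the 21 symbols of sttsssttsttsttsssttss one by one yields stt s s stt stt stt s s stt s s stt s s stt stt stt s s stt stt; concatenated:

sttsssttsttsttsssttsssttsssttsttsttsssttstt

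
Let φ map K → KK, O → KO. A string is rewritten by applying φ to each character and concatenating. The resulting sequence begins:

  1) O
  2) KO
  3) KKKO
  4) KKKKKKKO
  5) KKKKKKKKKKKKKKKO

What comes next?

KKKKKKKKKKKKKKKKKKKKKKKKKKKKKKKO

Applying the rule to each of the 16 symbols of KKKKKKKKKKKKKKKO gives the pieces KK KK KK KK KK KK KK KK KK KK KK KK KK KK KK KO, which concatenate to the answer.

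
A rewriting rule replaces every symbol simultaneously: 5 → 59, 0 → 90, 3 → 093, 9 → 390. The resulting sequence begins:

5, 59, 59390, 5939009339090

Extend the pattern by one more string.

φ(5939009339090) expands symbol-by-symbol to 59 390 093 390 90 90 390 093 093 390 90 390 90; joining the 13 pieces gives the next term.

5939009339090903900930933909039090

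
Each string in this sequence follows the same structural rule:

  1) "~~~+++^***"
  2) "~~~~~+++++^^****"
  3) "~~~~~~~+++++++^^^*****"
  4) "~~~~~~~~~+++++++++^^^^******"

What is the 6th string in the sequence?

Term n consists of 2n+1 ~'s, followed by 2n+1 +'s, followed by n ^'s, followed by n+2 *'s (n = 1, 2, …).
At n = 6 the blocks have lengths 13, 13, 6, 8.

~~~~~~~~~~~~~+++++++++++++^^^^^^********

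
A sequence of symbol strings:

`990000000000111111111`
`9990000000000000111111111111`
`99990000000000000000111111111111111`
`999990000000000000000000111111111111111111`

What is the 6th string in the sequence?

99999990000000000000000000000000111111111111111111111111

The n-th term is n-1 9's then 3n+1 0's then 3n 1's, where the shown terms are n = 3, 4, 5, 6.
Setting n = 8 gives 7, 25, 24 characters in each block.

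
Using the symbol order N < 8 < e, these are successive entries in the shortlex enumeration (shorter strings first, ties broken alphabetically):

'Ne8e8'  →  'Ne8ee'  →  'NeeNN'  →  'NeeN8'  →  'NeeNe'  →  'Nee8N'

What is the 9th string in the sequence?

NeeeN

Advancing 3 positions from Nee8N through Nee8N → Nee88 → Nee8e reaches term 9.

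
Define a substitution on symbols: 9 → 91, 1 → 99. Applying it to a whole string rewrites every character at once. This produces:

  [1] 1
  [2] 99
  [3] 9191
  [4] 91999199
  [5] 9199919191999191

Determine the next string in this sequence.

91999191919991999199919191999199

φ(9199919191999191) expands symbol-by-symbol to 91 99 91 91 91 99 91 99 91 99 91 91 91 99 91 99; joining the 16 pieces gives the next term.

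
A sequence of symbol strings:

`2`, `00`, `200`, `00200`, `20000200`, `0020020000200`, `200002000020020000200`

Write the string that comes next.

0020020000200200002000020020000200

This is a Fibonacci-style word recurrence s(k) = s(k−2)·s(k−1): e.g. 2·00 = 200.
The next term joins 0020020000200 and 200002000020020000200.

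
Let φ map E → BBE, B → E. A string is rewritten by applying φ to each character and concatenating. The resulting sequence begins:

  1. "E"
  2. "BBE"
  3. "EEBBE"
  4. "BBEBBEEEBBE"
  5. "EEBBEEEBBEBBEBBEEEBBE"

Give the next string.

Replace each of the 21 characters of EEBBEEEBBEBBEBBEEEBBE in place — BBE BBE E E BBE BBE BBE E E BBE E E BBE E E BBE BBE BBE E E BBE — and concatenate.

BBEBBEEEBBEBBEBBEEEBBEEEBBEEEBBEBBEBBEEEBBE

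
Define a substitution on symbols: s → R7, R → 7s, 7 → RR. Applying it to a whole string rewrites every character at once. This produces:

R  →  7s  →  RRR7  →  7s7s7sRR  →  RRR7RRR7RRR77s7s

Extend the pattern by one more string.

Rewriting the 16 symbols of RRR7RRR7RRR77s7s one by one yields 7s 7s 7s RR 7s 7s 7s RR 7s 7s 7s RR RR R7 RR R7; concatenated:

7s7s7sRR7s7s7sRR7s7s7sRRRRR7RRR7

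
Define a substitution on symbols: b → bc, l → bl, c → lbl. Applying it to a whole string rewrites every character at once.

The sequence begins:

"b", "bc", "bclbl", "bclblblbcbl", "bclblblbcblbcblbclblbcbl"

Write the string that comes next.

Rewriting the 24 symbols of bclblblbcblbcblbclblbcbl one by one yields bc lbl bl bc bl bc bl bc lbl bc bl bc lbl bc bl bc lbl bl bc bl bc lbl bc bl; concatenated:

bclblblbcblbcblbclblbcblbclblbcblbclblblbcblbclblbcbl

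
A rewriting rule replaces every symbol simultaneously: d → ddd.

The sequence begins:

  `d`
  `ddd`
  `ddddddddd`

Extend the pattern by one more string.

ddddddddddddddddddddddddddd

Rewriting each symbol of ddddddddd: d→ddd, d→ddd, d→ddd, d→ddd, d→ddd, d→ddd, d→ddd, d→ddd, d→ddd, which concatenates to ddd ddd ddd ddd ddd ddd ddd ddd ddd.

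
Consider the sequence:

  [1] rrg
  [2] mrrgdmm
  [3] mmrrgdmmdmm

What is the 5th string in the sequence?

s(k+1) = m·s(k)·dmm, so each term gains m as a prefix and dmm as a suffix.
From mmrrgdmmdmm, 2 further steps: mmrrgdmmdmm → mmmrrgdmmdmmdmm → (answer).

mmmmrrgdmmdmmdmmdmm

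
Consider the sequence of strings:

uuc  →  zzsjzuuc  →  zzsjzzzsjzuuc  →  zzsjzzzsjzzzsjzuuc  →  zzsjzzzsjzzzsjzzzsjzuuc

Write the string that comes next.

Every step adds zzsjz at the front: s(k+1) = zzsjz·s(k).
One more step from zzsjzzzsjzzzsjzzzsjzuuc gives the answer.

zzsjzzzsjzzzsjzzzsjzzzsjzuuc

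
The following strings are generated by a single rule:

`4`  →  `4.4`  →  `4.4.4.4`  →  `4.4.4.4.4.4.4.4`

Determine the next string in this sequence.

Every step duplicates the string with '.' between the halves.
So the next term is two copies of 4.4.4.4.4.4.4.4 with '.' between the halves.

4.4.4.4.4.4.4.4.4.4.4.4.4.4.4.4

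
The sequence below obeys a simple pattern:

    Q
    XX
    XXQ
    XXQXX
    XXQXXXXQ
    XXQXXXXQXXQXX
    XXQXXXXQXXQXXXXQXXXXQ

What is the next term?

Each term (from the third on) is the previous term followed by the one before it: term 3 = XX·Q = XXQ.
So term 8 is XXQXXXXQXXQXXXXQXXXXQ·XXQXXXXQXXQXX.

XXQXXXXQXXQXXXXQXXXXQXXQXXXXQXXQXX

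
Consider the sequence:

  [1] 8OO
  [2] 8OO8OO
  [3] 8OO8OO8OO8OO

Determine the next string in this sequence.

Each string is two copies of the previous one concatenated.
One more doubling of 8OO8OO8OO8OO gives the answer.

8OO8OO8OO8OO8OO8OO8OO8OO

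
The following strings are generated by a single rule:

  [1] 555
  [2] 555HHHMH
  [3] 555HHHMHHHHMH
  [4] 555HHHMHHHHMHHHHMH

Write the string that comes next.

Each term is the previous one with HHHMH appended.
Applying this once more to 555HHHMHHHHMHHHHMH:

555HHHMHHHHMHHHHMHHHHMH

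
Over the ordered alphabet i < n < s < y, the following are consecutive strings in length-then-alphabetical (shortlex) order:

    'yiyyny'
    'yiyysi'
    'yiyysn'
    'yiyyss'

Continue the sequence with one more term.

yiyysy

Find the rightmost character of yiyyss below y, bump it to the next letter, and reset everything to its right to i.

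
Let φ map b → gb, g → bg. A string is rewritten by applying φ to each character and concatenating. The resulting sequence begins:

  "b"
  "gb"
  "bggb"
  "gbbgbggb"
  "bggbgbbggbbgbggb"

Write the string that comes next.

φ(bggbgbbggbbgbggb) expands symbol-by-symbol to gb bg bg gb bg gb gb bg bg gb gb bg gb bg bg gb; joining the 16 pieces gives the next term.

gbbgbggbbggbgbbgbggbgbbggbbgbggb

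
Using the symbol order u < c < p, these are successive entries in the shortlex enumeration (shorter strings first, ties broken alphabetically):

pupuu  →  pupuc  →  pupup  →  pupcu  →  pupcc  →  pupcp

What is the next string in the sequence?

puppu

Find the rightmost character of pupcp below p, bump it to the next letter, and reset everything to its right to u.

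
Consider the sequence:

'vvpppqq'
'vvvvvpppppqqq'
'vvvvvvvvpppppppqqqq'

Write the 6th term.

vvvvvvvvvvvvvvvvvpppppppppppppqqqqqqq

The n-th term is 3n-1 v's then 2n+1 p's then n+1 q's (n = 1, 2, …).
Setting n = 6 gives 17, 13, 7 characters in each block.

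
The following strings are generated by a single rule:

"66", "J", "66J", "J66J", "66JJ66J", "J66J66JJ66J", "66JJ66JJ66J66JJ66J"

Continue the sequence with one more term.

From term 3 onward, concatenate the second-to-last term with the last: 66·J = 66J, J·66J = J66J, …
Continuing: J66J66JJ66J · 66JJ66JJ66J66JJ66J gives term 8.

J66J66JJ66J66JJ66JJ66J66JJ66J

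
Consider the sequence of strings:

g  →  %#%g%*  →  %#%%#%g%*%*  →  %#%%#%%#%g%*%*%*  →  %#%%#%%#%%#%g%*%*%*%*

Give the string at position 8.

Every step adds %#% to the front and %* to the end of the previous string.
From %#%%#%%#%%#%g%*%*%*%*, 3 further steps: %#%%#%%#%%#%g%*%*%*%* → %#%%#%%#%%#%%#%g%*%*%*%*%* → %#%%#%%#%%#%%#%%#%g%*%*%*%*%*%* → (answer).

%#%%#%%#%%#%%#%%#%%#%g%*%*%*%*%*%*%*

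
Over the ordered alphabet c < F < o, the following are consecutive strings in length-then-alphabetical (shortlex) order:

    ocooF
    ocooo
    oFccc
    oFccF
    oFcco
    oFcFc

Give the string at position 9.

Stepping forward 3 times from oFcFc: oFcFc → oFcFF → oFcFo, then the target.

oFcoc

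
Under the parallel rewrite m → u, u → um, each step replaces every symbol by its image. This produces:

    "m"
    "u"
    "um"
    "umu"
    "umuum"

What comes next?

Expanding umuum: u→um, m→u, u→um, u→um, m→u. Concatenated: um u um um u.

umuumumu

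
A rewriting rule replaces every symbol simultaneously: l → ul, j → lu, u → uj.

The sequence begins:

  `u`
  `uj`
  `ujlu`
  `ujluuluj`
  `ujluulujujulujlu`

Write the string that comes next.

Rewriting the 16 symbols of ujluulujujulujlu one by one yields uj lu ul uj uj ul uj lu uj lu uj ul uj lu ul uj; concatenated:

ujluulujujulujluujluujulujluuluj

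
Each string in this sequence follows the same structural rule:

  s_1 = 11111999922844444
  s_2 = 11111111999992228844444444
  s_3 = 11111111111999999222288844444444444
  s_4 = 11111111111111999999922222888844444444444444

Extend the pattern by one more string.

The n-th term is 3n+2 1's then n+3 9's then n+1 2's then n 8's then 3n+2 4's (n = 1, 2, …).
For the next term, n = 5, so the run lengths are 17, 8, 6, 5, 17.

11111111111111111999999992222228888844444444444444444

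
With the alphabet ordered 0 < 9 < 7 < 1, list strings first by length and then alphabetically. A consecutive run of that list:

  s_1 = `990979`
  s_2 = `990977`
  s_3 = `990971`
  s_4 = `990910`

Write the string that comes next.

990919

The successor of 990910 increments the rightmost position that isn't already 1 and resets every position after it to 0.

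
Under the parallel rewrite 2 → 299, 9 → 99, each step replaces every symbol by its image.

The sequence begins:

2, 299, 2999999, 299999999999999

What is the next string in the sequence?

2999999999999999999999999999999

Replace each of the 15 characters of 299999999999999 in place — 299 99 99 99 99 99 99 99 99 99 99 99 99 99 99 — and concatenate.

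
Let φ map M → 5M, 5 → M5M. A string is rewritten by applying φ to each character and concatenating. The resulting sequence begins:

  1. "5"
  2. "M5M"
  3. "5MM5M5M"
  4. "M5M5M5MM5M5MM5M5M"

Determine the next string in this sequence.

φ(M5M5M5MM5M5MM5M5M) expands symbol-by-symbol to 5M M5M 5M M5M 5M M5M 5M 5M M5M 5M M5M 5M 5M M5M 5M M5M 5M; joining the 17 pieces gives the next term.

5MM5M5MM5M5MM5M5M5MM5M5MM5M5M5MM5M5MM5M5M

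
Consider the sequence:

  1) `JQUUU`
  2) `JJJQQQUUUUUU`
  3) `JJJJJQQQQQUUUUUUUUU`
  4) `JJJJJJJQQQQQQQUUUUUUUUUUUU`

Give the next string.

JJJJJJJJJQQQQQQQQQUUUUUUUUUUUUUUU

The n-th term is 2n-1 J's then 2n-1 Q's then 3n U's (n = 1, 2, …).
Setting n = 5 gives 9, 9, 15 characters in each block.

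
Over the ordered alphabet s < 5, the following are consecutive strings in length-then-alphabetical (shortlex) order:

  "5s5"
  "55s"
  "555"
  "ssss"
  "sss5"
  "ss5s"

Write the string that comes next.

ss55

The successor of ss5s increments the rightmost position that isn't already 5 and resets every position after it to s.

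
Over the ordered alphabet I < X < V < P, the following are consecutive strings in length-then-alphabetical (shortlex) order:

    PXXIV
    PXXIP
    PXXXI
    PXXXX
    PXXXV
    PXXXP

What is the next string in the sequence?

Find the rightmost character of PXXXP below P, bump it to the next letter, and reset everything to its right to I.

PXXVI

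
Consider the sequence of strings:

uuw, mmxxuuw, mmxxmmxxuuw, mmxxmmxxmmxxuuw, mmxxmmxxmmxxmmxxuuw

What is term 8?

Every step adds mmxx at the front: s(k+1) = mmxx·s(k).
From mmxxmmxxmmxxmmxxuuw, 3 further steps: mmxxmmxxmmxxmmxxuuw → mmxxmmxxmmxxmmxxmmxxuuw → mmxxmmxxmmxxmmxxmmxxmmxxuuw → (answer).

mmxxmmxxmmxxmmxxmmxxmmxxmmxxuuw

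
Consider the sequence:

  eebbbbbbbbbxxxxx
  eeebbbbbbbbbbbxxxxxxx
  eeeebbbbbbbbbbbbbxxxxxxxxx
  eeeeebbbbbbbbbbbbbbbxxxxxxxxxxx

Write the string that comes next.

eeeeeebbbbbbbbbbbbbbbbbxxxxxxxxxxxxx

Each string has the form e^{n-1} b^{2n+3} x^{2n-1}, where the shown terms are n = 3, 4, 5, 6.
For the next term, n = 7, so the run lengths are 6, 17, 13.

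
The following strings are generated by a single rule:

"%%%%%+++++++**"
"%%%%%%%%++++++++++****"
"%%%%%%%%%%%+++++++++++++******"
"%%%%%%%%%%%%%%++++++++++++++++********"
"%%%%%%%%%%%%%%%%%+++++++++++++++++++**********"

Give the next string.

The n-th term is 3n-1 %'s then 3n+1 +'s then 2n-2 *'s, where the shown terms are n = 2, 3, 4, 5, 6.
At n = 7 the blocks have lengths 20, 22, 12.

%%%%%%%%%%%%%%%%%%%%++++++++++++++++++++++************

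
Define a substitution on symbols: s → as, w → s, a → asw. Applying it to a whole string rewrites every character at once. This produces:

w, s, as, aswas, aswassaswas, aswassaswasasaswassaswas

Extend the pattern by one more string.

aswassaswasasaswassaswasaswasaswassaswasasaswassaswas

Applying the rule to each of the 24 symbols of aswassaswasasaswassaswas gives the pieces asw as s asw as as asw as s asw as asw as asw as s asw as as asw as s asw as, which concatenate to the answer.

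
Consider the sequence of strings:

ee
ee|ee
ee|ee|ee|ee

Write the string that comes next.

Each string is two copies of the previous one joined by '|'.
Doubling ee|ee|ee|ee with '|' between the halves:

ee|ee|ee|ee|ee|ee|ee|ee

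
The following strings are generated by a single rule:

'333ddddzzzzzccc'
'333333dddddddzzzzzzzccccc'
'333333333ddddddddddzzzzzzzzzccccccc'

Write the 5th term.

Each string has the form 3^{3n} d^{3n+1} z^{2n+3} c^{2n+1} (n = 1, 2, …).
Setting n = 5 gives 15, 16, 13, 11 characters in each block.

333333333333333ddddddddddddddddzzzzzzzzzzzzzccccccccccc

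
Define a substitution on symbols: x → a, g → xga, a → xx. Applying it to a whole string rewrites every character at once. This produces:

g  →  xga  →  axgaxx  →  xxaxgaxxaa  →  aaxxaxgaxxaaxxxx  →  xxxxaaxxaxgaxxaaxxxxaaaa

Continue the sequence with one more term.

aaaaxxxxaaxxaxgaxxaaxxxxaaaaxxxxxxxx

Applying the rule to each of the 24 symbols of xxxxaaxxaxgaxxaaxxxxaaaa gives the pieces a a a a xx xx a a xx a xga xx a a xx xx a a a a xx xx xx xx, which concatenate to the answer.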